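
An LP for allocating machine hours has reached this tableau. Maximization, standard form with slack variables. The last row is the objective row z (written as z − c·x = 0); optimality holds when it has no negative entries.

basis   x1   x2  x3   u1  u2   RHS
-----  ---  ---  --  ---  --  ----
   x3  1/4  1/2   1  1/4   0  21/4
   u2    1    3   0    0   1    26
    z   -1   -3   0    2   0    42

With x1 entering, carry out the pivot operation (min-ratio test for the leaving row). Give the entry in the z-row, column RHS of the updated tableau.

63

Ratio test on column x1 — row 1: (21/4)/(1/4) = 21; row 2: 26/1 = 26. Minimum is 21 at row 1 (x3 leaves); pivot element 1/4.
Divide row 1 by 1/4; eliminate column x1 from the other rows.
z-row update in column RHS: 42 − (-1)·21 = 63.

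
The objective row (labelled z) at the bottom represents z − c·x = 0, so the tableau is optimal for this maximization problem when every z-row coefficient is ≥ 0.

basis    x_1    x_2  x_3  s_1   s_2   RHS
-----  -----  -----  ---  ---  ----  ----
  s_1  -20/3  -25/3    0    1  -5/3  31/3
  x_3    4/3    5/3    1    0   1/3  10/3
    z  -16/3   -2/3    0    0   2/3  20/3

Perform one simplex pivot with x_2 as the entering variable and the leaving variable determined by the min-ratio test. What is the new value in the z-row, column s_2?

Ratio test on column x_2 — row 1: entry -25/3 ≤ 0; row 2: (10/3)/(5/3) = 2. Minimum is 2 at row 2 (x_3 leaves); pivot element 5/3.
Divide row 2 by 5/3; eliminate column x_2 from the other rows.
z-row update in column s_2: 2/3 − (-2/3)·(1/5) = 4/5.

4/5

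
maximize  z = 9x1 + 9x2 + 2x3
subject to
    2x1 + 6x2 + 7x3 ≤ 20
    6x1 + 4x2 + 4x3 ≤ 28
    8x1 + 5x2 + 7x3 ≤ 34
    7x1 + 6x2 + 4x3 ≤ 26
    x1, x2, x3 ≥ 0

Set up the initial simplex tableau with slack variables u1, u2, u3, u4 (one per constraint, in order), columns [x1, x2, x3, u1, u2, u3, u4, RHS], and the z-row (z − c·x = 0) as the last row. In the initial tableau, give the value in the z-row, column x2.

-9

The z-row carries the negated objective coefficients: the x2 entry is -9.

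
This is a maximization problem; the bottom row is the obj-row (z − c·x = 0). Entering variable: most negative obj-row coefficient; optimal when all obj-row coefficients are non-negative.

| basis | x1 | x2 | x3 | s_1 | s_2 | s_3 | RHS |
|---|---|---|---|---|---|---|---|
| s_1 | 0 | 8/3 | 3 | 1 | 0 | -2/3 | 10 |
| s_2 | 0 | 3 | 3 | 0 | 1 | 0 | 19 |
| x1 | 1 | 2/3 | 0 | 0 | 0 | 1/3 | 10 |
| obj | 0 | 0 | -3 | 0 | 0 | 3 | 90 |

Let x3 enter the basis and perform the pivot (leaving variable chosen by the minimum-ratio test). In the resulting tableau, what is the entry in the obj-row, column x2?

Ratio test on column x3 — row 1: 10/3 = 10/3; row 2: 19/3 = 19/3; row 3: entry 0 ≤ 0. Minimum is 10/3 at row 1 (s_1 leaves); pivot element 3.
Divide row 1 by 3; eliminate column x3 from the other rows.
obj-row update in column x2: 0 − (-3)·(8/9) = 8/3.

8/3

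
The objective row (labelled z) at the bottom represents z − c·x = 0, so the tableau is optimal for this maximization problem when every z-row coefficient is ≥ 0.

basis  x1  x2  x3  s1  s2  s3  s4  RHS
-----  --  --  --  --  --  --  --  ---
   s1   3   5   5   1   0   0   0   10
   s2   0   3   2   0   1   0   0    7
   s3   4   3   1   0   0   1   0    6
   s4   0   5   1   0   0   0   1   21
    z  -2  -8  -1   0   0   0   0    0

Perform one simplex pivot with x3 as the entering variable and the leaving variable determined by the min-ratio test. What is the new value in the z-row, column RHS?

2

Ratio test on column x3 — row 1: 10/5 = 2; row 2: 7/2 = 7/2; row 3: 6/1 = 6; row 4: 21/1 = 21. Minimum is 2 at row 1 (s1 leaves); pivot element 5.
Divide row 1 by 5; eliminate column x3 from the other rows.
z-row update in column RHS: 0 − (-1)·2 = 2.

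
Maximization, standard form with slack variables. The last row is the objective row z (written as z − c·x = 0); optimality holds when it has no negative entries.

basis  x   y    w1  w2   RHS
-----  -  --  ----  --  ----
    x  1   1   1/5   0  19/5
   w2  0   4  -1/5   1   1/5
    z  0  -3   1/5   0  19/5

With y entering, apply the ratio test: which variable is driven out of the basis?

Column y entries and ratios — x: (19/5)/1 = 19/5; w2: (1/5)/4 = 1/20.
Smallest ratio is 1/20 in the row of w2, so w2 leaves.

w2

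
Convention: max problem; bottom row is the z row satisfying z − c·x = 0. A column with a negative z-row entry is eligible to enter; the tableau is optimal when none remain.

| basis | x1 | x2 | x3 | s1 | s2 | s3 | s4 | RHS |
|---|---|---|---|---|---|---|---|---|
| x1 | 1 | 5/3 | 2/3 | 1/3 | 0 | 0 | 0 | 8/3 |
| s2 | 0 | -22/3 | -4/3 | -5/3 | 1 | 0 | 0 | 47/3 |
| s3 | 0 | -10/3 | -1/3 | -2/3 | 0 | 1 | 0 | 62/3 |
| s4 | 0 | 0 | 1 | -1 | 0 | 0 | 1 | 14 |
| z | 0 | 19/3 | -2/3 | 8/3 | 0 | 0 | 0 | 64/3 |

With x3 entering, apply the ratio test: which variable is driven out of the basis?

Column x3 entries and ratios — x1: (8/3)/(2/3) = 4; s2: -4/3 ≤ 0, skip; s3: -1/3 ≤ 0, skip; s4: 14/1 = 14.
Smallest ratio is 4 in the row of x1, so x1 leaves.

x1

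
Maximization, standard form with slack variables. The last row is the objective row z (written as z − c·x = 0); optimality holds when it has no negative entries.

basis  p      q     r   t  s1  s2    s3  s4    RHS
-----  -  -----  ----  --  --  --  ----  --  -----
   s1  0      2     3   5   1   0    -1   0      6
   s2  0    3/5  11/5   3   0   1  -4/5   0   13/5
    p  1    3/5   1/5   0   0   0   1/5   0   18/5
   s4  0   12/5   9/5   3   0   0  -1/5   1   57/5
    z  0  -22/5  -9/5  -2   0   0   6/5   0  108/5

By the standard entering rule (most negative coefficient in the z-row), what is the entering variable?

q

Negative z-row entries: q: -22/5, r: -9/5, t: -2.
The most negative is -22/5 in column q, so q enters.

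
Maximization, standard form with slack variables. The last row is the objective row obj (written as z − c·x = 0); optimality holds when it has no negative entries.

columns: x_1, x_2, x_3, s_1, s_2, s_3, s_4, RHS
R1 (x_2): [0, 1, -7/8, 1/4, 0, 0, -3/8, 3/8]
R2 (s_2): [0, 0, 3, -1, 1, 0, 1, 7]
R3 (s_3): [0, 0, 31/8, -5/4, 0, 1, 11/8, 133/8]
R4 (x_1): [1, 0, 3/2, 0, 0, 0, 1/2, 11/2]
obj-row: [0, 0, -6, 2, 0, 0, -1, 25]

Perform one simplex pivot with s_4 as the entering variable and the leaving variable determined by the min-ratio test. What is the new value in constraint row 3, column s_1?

1/8

Ratio test on column s_4 — row 1: entry -3/8 ≤ 0; row 2: 7/1 = 7; row 3: (133/8)/(11/8) = 133/11; row 4: (11/2)/(1/2) = 11. Minimum is 7 at row 2 (s_2 leaves); pivot element 1.
Divide row 2 by 1; eliminate column s_4 from the other rows.
Row 3 update in column s_1: -5/4 − (11/8)·(-1) = 1/8.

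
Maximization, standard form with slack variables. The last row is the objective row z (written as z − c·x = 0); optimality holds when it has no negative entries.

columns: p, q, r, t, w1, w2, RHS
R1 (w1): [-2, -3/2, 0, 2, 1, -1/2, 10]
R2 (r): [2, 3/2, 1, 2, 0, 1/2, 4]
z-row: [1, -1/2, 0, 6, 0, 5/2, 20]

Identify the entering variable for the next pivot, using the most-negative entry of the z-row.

Negative z-row entries: q: -1/2.
The most negative is -1/2 in column q, so q enters.

q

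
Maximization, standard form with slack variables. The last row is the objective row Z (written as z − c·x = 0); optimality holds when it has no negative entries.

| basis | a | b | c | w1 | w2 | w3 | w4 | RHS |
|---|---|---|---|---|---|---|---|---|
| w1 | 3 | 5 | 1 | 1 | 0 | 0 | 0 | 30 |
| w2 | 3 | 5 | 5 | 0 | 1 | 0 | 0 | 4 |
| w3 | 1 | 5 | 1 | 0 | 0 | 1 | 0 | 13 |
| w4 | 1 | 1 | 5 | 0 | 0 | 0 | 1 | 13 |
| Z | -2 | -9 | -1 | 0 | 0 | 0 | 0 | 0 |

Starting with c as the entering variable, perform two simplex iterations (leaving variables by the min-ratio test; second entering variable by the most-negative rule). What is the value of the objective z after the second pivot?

Ratio test on column c — row 1: 30/1 = 30; row 2: 4/5 = 4/5; row 3: 13/1 = 13; row 4: 13/5 = 13/5. Minimum is 4/5 at row 2 (w2 leaves); pivot element 5.
Pivot on row 2; the Z-row RHS becomes 0 − (-1)·(4/5) = 4/5.
Next entering variable (most negative Z-row entry -8): b.
Ratio test on column b — row 1: (146/5)/4 = 73/10; row 2: (4/5)/1 = 4/5; row 3: (61/5)/4 = 61/20; row 4: entry -4 ≤ 0. Minimum is 4/5 at row 2 (c leaves); pivot element 1.
After the second pivot the Z-row RHS is 4/5 − (-8)·(4/5) = 36/5.

36/5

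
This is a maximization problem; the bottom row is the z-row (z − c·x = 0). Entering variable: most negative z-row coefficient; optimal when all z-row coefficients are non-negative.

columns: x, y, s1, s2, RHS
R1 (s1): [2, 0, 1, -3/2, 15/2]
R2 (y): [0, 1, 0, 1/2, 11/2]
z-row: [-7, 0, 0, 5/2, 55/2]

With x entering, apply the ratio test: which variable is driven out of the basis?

Column x entries and ratios — s1: (15/2)/2 = 15/4; y: 0 ≤ 0, skip.
Smallest ratio is 15/4 in the row of s1, so s1 leaves.

s1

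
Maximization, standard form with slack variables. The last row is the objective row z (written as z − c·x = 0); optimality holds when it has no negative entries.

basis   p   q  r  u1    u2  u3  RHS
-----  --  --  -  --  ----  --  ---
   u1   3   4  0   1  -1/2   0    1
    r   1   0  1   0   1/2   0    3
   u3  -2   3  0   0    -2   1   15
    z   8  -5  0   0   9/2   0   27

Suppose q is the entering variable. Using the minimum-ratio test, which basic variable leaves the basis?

u1

Column q entries and ratios — u1: 1/4 = 1/4; r: 0 ≤ 0, skip; u3: 15/3 = 5.
Smallest ratio is 1/4 in the row of u1, so u1 leaves.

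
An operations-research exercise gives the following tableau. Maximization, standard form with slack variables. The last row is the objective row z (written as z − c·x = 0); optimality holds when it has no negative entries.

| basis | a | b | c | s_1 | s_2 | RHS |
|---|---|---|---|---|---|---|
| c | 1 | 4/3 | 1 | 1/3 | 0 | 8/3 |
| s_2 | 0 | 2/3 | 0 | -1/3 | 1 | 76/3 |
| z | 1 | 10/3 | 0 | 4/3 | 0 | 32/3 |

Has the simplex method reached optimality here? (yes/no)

yes

Every z-row coefficient is ≥ 0, so the tableau is optimal.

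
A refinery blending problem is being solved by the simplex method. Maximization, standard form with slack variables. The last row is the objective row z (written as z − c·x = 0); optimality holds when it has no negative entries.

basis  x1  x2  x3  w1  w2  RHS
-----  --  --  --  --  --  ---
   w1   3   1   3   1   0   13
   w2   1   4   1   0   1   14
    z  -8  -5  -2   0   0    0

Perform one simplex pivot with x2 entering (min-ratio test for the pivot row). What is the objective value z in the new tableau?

Ratio test on column x2 — row 1: 13/1 = 13; row 2: 14/4 = 7/2. Minimum is 7/2 at row 2 (w2 leaves); pivot element 4.
Pivot on row 2; the z-row RHS becomes 0 − (-5)·(7/2) = 35/2.

35/2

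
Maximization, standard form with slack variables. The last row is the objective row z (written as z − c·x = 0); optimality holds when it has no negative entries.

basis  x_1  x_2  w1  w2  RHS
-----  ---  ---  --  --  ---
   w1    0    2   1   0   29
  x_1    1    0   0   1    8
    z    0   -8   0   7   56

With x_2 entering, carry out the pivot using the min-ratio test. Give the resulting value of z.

Ratio test on column x_2 — row 1: 29/2 = 29/2; row 2: entry 0 ≤ 0. Minimum is 29/2 at row 1 (w1 leaves); pivot element 2.
Pivot on row 1; the z-row RHS becomes 56 − (-8)·(29/2) = 172.

172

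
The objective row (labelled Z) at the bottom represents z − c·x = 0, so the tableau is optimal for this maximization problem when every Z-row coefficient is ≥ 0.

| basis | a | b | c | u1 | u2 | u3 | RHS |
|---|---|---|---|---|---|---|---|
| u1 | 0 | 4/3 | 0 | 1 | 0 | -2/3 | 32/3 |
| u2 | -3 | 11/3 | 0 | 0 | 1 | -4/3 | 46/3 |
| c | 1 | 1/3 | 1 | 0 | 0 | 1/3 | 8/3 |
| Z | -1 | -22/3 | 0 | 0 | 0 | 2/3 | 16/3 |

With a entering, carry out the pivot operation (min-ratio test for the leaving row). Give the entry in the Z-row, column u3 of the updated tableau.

1

Ratio test on column a — row 1: entry 0 ≤ 0; row 2: entry -3 ≤ 0; row 3: (8/3)/1 = 8/3. Minimum is 8/3 at row 3 (c leaves); pivot element 1.
Divide row 3 by 1; eliminate column a from the other rows.
Z-row update in column u3: 2/3 − (-1)·(1/3) = 1.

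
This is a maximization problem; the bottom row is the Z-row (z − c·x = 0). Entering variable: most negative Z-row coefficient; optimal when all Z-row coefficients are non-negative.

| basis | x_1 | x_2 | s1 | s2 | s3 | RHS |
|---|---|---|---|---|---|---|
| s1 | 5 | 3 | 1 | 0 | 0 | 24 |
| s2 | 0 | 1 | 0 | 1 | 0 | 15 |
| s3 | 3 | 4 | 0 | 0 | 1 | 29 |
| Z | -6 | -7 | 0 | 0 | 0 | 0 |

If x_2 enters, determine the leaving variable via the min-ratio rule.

s3

Column x_2 entries and ratios — s1: 24/3 = 8; s2: 15/1 = 15; s3: 29/4 = 29/4.
Smallest ratio is 29/4 in the row of s3, so s3 leaves.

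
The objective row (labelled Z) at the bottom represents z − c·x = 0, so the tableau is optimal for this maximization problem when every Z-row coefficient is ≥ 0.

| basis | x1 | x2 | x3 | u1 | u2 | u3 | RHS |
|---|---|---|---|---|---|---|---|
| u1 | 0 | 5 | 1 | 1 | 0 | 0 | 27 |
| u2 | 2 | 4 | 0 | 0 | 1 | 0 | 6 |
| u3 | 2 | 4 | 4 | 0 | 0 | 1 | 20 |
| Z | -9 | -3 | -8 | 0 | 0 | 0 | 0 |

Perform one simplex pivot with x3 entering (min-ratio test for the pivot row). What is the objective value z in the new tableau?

40

Ratio test on column x3 — row 1: 27/1 = 27; row 2: entry 0 ≤ 0; row 3: 20/4 = 5. Minimum is 5 at row 3 (u3 leaves); pivot element 4.
Pivot on row 3; the Z-row RHS becomes 0 − (-8)·5 = 40.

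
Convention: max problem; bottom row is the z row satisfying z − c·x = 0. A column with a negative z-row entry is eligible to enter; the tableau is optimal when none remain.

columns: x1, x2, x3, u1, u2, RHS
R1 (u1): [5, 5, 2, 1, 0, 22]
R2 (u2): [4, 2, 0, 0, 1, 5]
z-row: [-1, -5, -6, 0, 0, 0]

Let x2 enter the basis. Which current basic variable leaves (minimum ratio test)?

u2

Column x2 entries and ratios — u1: 22/5 = 22/5; u2: 5/2 = 5/2.
Smallest ratio is 5/2 in the row of u2, so u2 leaves.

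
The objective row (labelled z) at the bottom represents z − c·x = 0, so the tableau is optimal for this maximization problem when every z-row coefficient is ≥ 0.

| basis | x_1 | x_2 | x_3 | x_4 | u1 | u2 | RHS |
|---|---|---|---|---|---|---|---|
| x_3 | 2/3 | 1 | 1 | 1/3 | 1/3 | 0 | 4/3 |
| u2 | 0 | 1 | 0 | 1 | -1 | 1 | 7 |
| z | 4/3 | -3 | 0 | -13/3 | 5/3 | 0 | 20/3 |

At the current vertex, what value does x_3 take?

x_3 is basic (row 1); its value is the RHS of that row, 4/3.

4/3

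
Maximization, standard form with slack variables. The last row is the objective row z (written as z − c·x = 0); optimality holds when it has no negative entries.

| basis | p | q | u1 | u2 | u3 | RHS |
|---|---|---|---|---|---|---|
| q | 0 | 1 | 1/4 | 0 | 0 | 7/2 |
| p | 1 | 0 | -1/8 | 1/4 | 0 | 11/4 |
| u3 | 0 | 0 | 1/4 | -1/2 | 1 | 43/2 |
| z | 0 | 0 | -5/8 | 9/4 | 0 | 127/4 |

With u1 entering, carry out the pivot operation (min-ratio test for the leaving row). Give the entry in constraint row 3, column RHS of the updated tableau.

18

Ratio test on column u1 — row 1: (7/2)/(1/4) = 14; row 2: entry -1/8 ≤ 0; row 3: (43/2)/(1/4) = 86. Minimum is 14 at row 1 (q leaves); pivot element 1/4.
Divide row 1 by 1/4; eliminate column u1 from the other rows.
Row 3 update in column RHS: 43/2 − (1/4)·14 = 18.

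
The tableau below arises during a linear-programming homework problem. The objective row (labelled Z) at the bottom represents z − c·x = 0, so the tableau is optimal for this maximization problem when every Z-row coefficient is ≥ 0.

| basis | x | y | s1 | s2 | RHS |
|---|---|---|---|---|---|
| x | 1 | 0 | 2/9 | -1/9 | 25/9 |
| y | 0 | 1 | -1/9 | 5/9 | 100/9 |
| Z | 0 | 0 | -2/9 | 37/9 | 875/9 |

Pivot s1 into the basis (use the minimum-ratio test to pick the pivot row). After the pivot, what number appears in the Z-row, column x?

Ratio test on column s1 — row 1: (25/9)/(2/9) = 25/2; row 2: entry -1/9 ≤ 0. Minimum is 25/2 at row 1 (x leaves); pivot element 2/9.
Divide row 1 by 2/9; eliminate column s1 from the other rows.
Z-row update in column x: 0 − (-2/9)·(9/2) = 1.

1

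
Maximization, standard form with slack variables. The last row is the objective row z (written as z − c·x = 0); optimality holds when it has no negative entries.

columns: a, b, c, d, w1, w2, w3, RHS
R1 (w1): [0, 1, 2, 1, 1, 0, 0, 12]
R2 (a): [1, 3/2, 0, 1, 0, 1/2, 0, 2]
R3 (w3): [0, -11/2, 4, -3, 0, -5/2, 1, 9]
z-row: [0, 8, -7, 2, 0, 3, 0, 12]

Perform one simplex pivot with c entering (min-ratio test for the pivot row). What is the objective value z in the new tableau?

Ratio test on column c — row 1: 12/2 = 6; row 2: entry 0 ≤ 0; row 3: 9/4 = 9/4. Minimum is 9/4 at row 3 (w3 leaves); pivot element 4.
Pivot on row 3; the z-row RHS becomes 12 − (-7)·(9/4) = 111/4.

111/4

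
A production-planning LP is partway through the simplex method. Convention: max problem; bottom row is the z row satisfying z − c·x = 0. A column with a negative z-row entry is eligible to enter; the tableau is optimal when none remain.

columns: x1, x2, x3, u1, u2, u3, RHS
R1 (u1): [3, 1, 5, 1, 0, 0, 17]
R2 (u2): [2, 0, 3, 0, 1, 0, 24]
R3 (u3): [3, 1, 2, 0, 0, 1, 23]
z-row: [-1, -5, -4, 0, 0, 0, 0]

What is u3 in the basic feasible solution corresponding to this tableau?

23

u3 is basic (row 3); its value is the RHS of that row, 23.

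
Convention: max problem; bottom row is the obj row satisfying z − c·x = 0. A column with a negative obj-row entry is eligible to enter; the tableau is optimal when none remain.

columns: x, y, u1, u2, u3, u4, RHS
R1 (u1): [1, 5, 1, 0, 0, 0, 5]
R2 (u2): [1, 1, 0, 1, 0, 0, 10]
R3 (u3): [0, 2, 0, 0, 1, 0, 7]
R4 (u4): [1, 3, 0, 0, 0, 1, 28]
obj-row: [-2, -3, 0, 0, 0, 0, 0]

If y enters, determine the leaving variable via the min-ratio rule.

u1

Column y entries and ratios — u1: 5/5 = 1; u2: 10/1 = 10; u3: 7/2 = 7/2; u4: 28/3 = 28/3.
Smallest ratio is 1 in the row of u1, so u1 leaves.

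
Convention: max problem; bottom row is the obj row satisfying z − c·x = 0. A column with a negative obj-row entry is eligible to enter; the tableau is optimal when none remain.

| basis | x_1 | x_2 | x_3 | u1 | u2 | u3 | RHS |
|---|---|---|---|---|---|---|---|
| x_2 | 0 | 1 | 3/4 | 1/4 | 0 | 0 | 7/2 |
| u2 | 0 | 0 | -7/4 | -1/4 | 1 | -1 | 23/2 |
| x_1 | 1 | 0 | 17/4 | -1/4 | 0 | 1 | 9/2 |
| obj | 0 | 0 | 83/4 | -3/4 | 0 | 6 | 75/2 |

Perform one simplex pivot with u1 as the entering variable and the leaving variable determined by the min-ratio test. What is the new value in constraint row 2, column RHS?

Ratio test on column u1 — row 1: (7/2)/(1/4) = 14; row 2: entry -1/4 ≤ 0; row 3: entry -1/4 ≤ 0. Minimum is 14 at row 1 (x_2 leaves); pivot element 1/4.
Divide row 1 by 1/4; eliminate column u1 from the other rows.
Row 2 update in column RHS: 23/2 − (-1/4)·14 = 15.

15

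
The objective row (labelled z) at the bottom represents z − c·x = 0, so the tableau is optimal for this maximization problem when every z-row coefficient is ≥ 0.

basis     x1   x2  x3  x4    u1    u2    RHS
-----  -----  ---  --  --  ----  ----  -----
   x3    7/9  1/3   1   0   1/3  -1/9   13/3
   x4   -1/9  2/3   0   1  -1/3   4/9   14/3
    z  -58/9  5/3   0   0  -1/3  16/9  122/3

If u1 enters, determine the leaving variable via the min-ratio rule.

x3

Column u1 entries and ratios — x3: (13/3)/(1/3) = 13; x4: -1/3 ≤ 0, skip.
Smallest ratio is 13 in the row of x3, so x3 leaves.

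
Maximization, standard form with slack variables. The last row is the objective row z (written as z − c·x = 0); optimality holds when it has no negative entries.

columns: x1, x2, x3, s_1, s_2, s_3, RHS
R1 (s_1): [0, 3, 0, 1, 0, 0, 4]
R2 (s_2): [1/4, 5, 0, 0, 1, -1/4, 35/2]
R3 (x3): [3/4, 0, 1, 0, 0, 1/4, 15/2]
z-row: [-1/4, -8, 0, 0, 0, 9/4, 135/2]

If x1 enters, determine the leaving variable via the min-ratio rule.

Column x1 entries and ratios — s_1: 0 ≤ 0, skip; s_2: (35/2)/(1/4) = 70; x3: (15/2)/(3/4) = 10.
Smallest ratio is 10 in the row of x3, so x3 leaves.

x3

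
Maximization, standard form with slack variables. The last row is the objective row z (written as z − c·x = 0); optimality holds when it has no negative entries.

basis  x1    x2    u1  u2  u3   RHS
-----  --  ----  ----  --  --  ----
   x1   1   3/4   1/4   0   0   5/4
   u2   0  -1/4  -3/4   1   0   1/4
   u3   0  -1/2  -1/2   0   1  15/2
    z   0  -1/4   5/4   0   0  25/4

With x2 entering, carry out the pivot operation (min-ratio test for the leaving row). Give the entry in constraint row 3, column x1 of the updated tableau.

2/3

Ratio test on column x2 — row 1: (5/4)/(3/4) = 5/3; row 2: entry -1/4 ≤ 0; row 3: entry -1/2 ≤ 0. Minimum is 5/3 at row 1 (x1 leaves); pivot element 3/4.
Divide row 1 by 3/4; eliminate column x2 from the other rows.
Row 3 update in column x1: 0 − (-1/2)·(4/3) = 2/3.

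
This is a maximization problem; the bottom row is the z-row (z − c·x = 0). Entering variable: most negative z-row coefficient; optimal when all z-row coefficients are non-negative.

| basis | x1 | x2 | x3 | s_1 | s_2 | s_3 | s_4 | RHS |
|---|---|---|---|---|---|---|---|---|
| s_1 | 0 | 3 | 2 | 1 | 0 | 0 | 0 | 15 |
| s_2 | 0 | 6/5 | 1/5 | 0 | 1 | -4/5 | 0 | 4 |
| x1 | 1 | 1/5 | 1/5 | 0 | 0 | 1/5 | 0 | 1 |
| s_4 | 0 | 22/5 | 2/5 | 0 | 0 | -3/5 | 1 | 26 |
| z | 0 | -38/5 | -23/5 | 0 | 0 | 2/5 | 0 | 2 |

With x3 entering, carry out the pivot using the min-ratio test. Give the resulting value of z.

25

Ratio test on column x3 — row 1: 15/2 = 15/2; row 2: 4/(1/5) = 20; row 3: 1/(1/5) = 5; row 4: 26/(2/5) = 65. Minimum is 5 at row 3 (x1 leaves); pivot element 1/5.
Pivot on row 3; the z-row RHS becomes 2 − (-23/5)·5 = 25.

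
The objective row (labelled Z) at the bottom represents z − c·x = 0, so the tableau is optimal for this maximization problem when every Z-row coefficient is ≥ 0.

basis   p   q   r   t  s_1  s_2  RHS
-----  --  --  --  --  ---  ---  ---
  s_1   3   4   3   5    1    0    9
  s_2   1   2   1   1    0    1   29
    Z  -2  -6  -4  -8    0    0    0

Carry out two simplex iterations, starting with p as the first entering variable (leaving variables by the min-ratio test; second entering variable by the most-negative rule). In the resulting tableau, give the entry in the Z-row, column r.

4/5

Ratio test on column p — row 1: 9/3 = 3; row 2: 29/1 = 29. Minimum is 3 at row 1 (s_1 leaves); pivot element 3.
Divide row 1 by 3; eliminate column p from the other rows.
Second iteration: most negative Z-row entry is -14/3 in column t, so t enters.
Ratio test on column t — row 1: 3/(5/3) = 9/5; row 2: entry -2/3 ≤ 0. Minimum is 9/5 at row 1 (p leaves); pivot element 5/3.
Divide row 1 by 5/3; eliminate column t from the other rows.
After both pivots, the entry at the Z-row, column r is 4/5.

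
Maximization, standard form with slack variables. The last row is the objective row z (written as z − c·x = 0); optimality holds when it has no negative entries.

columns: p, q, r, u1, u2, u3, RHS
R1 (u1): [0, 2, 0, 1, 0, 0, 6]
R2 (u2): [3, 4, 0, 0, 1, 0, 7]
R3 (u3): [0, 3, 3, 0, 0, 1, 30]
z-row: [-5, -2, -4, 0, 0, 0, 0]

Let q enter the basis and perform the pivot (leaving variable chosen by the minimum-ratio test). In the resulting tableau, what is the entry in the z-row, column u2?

Ratio test on column q — row 1: 6/2 = 3; row 2: 7/4 = 7/4; row 3: 30/3 = 10. Minimum is 7/4 at row 2 (u2 leaves); pivot element 4.
Divide row 2 by 4; eliminate column q from the other rows.
z-row update in column u2: 0 − (-2)·(1/4) = 1/2.

1/2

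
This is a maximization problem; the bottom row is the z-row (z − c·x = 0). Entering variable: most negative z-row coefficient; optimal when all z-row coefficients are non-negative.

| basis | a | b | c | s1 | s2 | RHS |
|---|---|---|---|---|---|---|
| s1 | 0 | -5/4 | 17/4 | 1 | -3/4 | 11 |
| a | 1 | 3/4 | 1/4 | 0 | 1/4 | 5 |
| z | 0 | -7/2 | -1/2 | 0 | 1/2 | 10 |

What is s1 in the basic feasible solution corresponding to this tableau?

s1 is basic (row 1); its value is the RHS of that row, 11.

11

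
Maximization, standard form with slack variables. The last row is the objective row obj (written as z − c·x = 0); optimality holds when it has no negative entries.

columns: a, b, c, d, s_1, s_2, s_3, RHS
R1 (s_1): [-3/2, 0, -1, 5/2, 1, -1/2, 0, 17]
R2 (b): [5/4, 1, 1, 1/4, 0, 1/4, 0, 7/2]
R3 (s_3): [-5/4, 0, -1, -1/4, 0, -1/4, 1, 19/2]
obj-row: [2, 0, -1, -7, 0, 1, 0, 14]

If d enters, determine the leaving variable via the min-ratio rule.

s_1

Column d entries and ratios — s_1: 17/(5/2) = 34/5; b: (7/2)/(1/4) = 14; s_3: -1/4 ≤ 0, skip.
Smallest ratio is 34/5 in the row of s_1, so s_1 leaves.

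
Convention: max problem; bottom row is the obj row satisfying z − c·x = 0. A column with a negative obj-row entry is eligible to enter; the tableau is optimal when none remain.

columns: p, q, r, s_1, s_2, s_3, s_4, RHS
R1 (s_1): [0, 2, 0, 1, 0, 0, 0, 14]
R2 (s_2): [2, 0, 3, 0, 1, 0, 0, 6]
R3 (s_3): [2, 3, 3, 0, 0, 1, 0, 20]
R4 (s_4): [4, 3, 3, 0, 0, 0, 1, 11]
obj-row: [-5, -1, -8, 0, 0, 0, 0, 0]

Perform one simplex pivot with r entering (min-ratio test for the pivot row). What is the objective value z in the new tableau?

Ratio test on column r — row 1: entry 0 ≤ 0; row 2: 6/3 = 2; row 3: 20/3 = 20/3; row 4: 11/3 = 11/3. Minimum is 2 at row 2 (s_2 leaves); pivot element 3.
Pivot on row 2; the obj-row RHS becomes 0 − (-8)·2 = 16.

16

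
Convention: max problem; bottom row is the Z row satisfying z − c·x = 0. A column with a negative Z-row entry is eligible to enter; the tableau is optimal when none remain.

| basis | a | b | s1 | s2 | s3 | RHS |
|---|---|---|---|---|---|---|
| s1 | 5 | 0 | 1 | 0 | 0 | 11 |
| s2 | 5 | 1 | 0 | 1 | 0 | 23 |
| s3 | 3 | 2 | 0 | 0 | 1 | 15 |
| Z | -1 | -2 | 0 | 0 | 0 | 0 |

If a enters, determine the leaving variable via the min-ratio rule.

Column a entries and ratios — s1: 11/5 = 11/5; s2: 23/5 = 23/5; s3: 15/3 = 5.
Smallest ratio is 11/5 in the row of s1, so s1 leaves.

s1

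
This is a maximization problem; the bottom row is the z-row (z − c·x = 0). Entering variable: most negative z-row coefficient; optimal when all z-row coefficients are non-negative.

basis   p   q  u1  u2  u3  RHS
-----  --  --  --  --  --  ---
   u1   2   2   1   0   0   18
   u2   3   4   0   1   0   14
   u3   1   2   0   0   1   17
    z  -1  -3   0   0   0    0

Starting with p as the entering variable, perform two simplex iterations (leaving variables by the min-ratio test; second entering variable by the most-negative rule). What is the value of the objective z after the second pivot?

21/2

Ratio test on column p — row 1: 18/2 = 9; row 2: 14/3 = 14/3; row 3: 17/1 = 17. Minimum is 14/3 at row 2 (u2 leaves); pivot element 3.
Pivot on row 2; the z-row RHS becomes 0 − (-1)·(14/3) = 14/3.
Next entering variable (most negative z-row entry -5/3): q.
Ratio test on column q — row 1: entry -2/3 ≤ 0; row 2: (14/3)/(4/3) = 7/2; row 3: (37/3)/(2/3) = 37/2. Minimum is 7/2 at row 2 (p leaves); pivot element 4/3.
After the second pivot the z-row RHS is 14/3 − (-5/3)·(7/2) = 21/2.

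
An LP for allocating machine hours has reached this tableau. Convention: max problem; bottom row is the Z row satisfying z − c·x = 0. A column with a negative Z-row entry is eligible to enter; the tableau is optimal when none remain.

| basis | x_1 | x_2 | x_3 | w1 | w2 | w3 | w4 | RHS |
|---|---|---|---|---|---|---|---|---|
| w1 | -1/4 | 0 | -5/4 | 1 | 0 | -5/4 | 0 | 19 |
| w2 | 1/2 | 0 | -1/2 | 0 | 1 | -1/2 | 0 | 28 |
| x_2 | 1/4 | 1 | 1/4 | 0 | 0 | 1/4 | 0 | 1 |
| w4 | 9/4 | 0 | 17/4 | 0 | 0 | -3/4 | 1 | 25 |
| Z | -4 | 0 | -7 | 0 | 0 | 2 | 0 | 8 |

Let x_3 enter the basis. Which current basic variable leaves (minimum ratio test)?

Column x_3 entries and ratios — w1: -5/4 ≤ 0, skip; w2: -1/2 ≤ 0, skip; x_2: 1/(1/4) = 4; w4: 25/(17/4) = 100/17.
Smallest ratio is 4 in the row of x_2, so x_2 leaves.

x_2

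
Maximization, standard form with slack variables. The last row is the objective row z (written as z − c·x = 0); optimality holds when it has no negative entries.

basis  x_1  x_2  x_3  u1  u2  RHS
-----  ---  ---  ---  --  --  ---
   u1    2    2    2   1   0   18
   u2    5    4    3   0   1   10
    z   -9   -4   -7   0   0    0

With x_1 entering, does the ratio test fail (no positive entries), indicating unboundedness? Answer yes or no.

Column x_1 has positive entries in row(s) 1, 2, so the ratio test bounds it — not unbounded.

no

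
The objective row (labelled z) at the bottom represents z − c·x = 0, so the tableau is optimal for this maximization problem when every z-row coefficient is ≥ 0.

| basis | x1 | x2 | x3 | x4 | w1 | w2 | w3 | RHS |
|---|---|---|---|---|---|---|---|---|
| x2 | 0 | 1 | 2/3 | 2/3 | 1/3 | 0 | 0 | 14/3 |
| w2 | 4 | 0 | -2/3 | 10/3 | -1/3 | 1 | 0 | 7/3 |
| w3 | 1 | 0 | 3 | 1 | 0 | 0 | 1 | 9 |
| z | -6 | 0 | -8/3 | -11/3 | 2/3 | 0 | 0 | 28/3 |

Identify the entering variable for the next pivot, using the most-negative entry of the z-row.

Negative z-row entries: x1: -6, x3: -8/3, x4: -11/3.
The most negative is -6 in column x1, so x1 enters.

x1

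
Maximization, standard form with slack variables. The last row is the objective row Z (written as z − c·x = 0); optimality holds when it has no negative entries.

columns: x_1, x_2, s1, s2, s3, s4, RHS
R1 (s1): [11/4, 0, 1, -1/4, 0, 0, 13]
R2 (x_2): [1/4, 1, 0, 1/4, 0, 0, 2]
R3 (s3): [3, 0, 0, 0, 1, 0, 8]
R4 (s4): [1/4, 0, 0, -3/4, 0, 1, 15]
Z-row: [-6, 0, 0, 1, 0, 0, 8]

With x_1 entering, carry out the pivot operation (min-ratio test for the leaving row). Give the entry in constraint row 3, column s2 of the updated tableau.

0

Ratio test on column x_1 — row 1: 13/(11/4) = 52/11; row 2: 2/(1/4) = 8; row 3: 8/3 = 8/3; row 4: 15/(1/4) = 60. Minimum is 8/3 at row 3 (s3 leaves); pivot element 3.
Divide row 3 by 3; eliminate column x_1 from the other rows.
In the new row 3, the s2 entry is the old entry divided by the pivot: 0/3 = 0.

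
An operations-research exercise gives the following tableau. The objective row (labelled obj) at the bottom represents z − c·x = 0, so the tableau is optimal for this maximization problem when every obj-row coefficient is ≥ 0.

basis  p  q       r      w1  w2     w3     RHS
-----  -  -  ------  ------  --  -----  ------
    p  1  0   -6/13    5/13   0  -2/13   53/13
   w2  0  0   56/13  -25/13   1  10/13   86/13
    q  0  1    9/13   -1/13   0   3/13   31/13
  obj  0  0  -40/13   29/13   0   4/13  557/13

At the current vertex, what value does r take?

0

r is not in the basis, so in the current basic feasible solution r = 0.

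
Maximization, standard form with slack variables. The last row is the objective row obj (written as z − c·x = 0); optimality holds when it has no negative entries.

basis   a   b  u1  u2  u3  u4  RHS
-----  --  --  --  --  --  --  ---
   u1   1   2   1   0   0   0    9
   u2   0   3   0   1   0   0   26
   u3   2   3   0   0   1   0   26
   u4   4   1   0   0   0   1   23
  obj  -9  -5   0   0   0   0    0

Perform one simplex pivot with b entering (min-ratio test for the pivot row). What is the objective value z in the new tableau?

Ratio test on column b — row 1: 9/2 = 9/2; row 2: 26/3 = 26/3; row 3: 26/3 = 26/3; row 4: 23/1 = 23. Minimum is 9/2 at row 1 (u1 leaves); pivot element 2.
Pivot on row 1; the obj-row RHS becomes 0 − (-5)·(9/2) = 45/2.

45/2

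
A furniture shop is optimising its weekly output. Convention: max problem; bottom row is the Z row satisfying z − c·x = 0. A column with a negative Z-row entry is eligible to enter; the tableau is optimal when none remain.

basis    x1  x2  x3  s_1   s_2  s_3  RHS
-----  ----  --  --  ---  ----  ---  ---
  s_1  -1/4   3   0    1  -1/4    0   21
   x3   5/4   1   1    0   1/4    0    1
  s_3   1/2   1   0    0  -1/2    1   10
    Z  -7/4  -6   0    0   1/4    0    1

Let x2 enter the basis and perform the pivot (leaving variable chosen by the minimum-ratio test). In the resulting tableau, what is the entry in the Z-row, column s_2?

7/4

Ratio test on column x2 — row 1: 21/3 = 7; row 2: 1/1 = 1; row 3: 10/1 = 10. Minimum is 1 at row 2 (x3 leaves); pivot element 1.
Divide row 2 by 1; eliminate column x2 from the other rows.
Z-row update in column s_2: 1/4 − (-6)·(1/4) = 7/4.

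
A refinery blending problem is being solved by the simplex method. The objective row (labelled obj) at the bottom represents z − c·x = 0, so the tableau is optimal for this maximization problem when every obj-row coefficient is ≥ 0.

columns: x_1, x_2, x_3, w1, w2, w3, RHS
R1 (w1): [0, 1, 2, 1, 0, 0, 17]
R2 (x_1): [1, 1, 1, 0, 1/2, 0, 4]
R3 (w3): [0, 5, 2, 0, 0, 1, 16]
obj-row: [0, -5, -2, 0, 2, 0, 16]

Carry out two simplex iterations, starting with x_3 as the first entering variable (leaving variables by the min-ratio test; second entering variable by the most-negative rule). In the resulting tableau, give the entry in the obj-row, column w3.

Ratio test on column x_3 — row 1: 17/2 = 17/2; row 2: 4/1 = 4; row 3: 16/2 = 8. Minimum is 4 at row 2 (x_1 leaves); pivot element 1.
Divide row 2 by 1; eliminate column x_3 from the other rows.
Second iteration: most negative obj-row entry is -3 in column x_2, so x_2 enters.
Ratio test on column x_2 — row 1: entry -1 ≤ 0; row 2: 4/1 = 4; row 3: 8/3 = 8/3. Minimum is 8/3 at row 3 (w3 leaves); pivot element 3.
Divide row 3 by 3; eliminate column x_2 from the other rows.
After both pivots, the entry at the obj-row, column w3 is 1.

1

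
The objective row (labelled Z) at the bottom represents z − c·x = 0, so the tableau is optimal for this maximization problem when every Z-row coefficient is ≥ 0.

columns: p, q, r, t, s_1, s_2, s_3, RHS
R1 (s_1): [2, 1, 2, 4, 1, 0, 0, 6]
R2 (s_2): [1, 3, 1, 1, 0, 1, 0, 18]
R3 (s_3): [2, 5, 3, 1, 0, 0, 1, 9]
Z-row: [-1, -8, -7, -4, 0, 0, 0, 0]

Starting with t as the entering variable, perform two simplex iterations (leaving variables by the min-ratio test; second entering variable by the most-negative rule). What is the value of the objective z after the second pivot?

324/19

Ratio test on column t — row 1: 6/4 = 3/2; row 2: 18/1 = 18; row 3: 9/1 = 9. Minimum is 3/2 at row 1 (s_1 leaves); pivot element 4.
Pivot on row 1; the Z-row RHS becomes 0 − (-4)·(3/2) = 6.
Next entering variable (most negative Z-row entry -7): q.
Ratio test on column q — row 1: (3/2)/(1/4) = 6; row 2: (33/2)/(11/4) = 6; row 3: (15/2)/(19/4) = 30/19. Minimum is 30/19 at row 3 (s_3 leaves); pivot element 19/4.
After the second pivot the Z-row RHS is 6 − (-7)·(30/19) = 324/19.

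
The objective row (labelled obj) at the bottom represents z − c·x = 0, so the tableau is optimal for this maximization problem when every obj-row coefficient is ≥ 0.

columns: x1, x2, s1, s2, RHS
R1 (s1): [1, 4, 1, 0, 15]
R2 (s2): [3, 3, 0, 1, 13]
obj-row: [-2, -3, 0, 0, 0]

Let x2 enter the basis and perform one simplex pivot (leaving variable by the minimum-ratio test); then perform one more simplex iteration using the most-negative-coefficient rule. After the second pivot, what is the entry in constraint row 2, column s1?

-1/3

Ratio test on column x2 — row 1: 15/4 = 15/4; row 2: 13/3 = 13/3. Minimum is 15/4 at row 1 (s1 leaves); pivot element 4.
Divide row 1 by 4; eliminate column x2 from the other rows.
Second iteration: most negative obj-row entry is -5/4 in column x1, so x1 enters.
Ratio test on column x1 — row 1: (15/4)/(1/4) = 15; row 2: (7/4)/(9/4) = 7/9. Minimum is 7/9 at row 2 (s2 leaves); pivot element 9/4.
Divide row 2 by 9/4; eliminate column x1 from the other rows.
After both pivots, the entry at constraint row 2, column s1 is -1/3.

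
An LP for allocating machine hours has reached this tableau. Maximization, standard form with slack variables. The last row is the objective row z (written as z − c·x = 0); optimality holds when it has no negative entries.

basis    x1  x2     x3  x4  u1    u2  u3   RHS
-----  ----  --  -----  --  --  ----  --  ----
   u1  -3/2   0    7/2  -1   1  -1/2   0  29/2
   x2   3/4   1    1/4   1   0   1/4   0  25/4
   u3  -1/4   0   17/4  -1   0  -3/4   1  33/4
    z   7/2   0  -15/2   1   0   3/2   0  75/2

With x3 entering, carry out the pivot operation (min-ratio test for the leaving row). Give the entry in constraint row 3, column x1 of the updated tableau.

-1/17

Ratio test on column x3 — row 1: (29/2)/(7/2) = 29/7; row 2: (25/4)/(1/4) = 25; row 3: (33/4)/(17/4) = 33/17. Minimum is 33/17 at row 3 (u3 leaves); pivot element 17/4.
Divide row 3 by 17/4; eliminate column x3 from the other rows.
In the new row 3, the x1 entry is the old entry divided by the pivot: (-1/4)/(17/4) = -1/17.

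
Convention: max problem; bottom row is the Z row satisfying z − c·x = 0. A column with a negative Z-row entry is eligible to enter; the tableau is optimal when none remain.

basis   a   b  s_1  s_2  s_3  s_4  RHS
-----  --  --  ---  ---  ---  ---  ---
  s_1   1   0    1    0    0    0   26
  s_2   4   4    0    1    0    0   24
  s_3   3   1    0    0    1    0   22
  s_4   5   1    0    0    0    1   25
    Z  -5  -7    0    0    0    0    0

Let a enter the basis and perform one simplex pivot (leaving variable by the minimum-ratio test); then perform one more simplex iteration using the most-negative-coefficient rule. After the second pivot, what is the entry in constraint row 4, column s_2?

-1/16

Ratio test on column a — row 1: 26/1 = 26; row 2: 24/4 = 6; row 3: 22/3 = 22/3; row 4: 25/5 = 5. Minimum is 5 at row 4 (s_4 leaves); pivot element 5.
Divide row 4 by 5; eliminate column a from the other rows.
Second iteration: most negative Z-row entry is -6 in column b, so b enters.
Ratio test on column b — row 1: entry -1/5 ≤ 0; row 2: 4/(16/5) = 5/4; row 3: 7/(2/5) = 35/2; row 4: 5/(1/5) = 25. Minimum is 5/4 at row 2 (s_2 leaves); pivot element 16/5.
Divide row 2 by 16/5; eliminate column b from the other rows.
After both pivots, the entry at constraint row 4, column s_2 is -1/16.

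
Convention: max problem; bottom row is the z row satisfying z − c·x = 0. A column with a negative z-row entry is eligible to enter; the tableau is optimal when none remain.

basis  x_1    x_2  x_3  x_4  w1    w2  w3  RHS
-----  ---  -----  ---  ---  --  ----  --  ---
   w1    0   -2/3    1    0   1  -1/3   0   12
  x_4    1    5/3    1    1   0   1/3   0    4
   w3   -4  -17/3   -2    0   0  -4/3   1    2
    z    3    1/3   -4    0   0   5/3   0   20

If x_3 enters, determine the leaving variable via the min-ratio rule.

Column x_3 entries and ratios — w1: 12/1 = 12; x_4: 4/1 = 4; w3: -2 ≤ 0, skip.
Smallest ratio is 4 in the row of x_4, so x_4 leaves.

x_4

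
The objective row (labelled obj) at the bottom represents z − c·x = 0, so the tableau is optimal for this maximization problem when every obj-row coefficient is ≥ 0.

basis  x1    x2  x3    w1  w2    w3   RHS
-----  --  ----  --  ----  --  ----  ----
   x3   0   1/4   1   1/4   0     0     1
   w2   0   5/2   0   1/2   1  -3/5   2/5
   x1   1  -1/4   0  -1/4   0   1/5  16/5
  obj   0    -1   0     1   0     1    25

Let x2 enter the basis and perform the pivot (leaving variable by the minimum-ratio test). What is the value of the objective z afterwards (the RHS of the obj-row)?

Ratio test on column x2 — row 1: 1/(1/4) = 4; row 2: (2/5)/(5/2) = 4/25; row 3: entry -1/4 ≤ 0. Minimum is 4/25 at row 2 (w2 leaves); pivot element 5/2.
Pivot on row 2; the obj-row RHS becomes 25 − (-1)·(4/25) = 629/25.

629/25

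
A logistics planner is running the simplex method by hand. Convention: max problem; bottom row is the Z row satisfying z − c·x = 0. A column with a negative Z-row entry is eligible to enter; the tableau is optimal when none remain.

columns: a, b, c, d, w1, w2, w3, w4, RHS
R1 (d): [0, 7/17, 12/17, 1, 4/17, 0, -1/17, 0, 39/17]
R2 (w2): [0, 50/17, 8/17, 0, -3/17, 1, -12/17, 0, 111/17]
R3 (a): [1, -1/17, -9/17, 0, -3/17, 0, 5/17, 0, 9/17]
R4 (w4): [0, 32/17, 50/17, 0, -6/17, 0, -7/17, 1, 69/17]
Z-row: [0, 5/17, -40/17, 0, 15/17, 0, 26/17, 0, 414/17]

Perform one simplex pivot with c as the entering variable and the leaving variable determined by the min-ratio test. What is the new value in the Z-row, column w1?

Ratio test on column c — row 1: (39/17)/(12/17) = 13/4; row 2: (111/17)/(8/17) = 111/8; row 3: entry -9/17 ≤ 0; row 4: (69/17)/(50/17) = 69/50. Minimum is 69/50 at row 4 (w4 leaves); pivot element 50/17.
Divide row 4 by 50/17; eliminate column c from the other rows.
Z-row update in column w1: 15/17 − (-40/17)·(-3/25) = 3/5.

3/5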